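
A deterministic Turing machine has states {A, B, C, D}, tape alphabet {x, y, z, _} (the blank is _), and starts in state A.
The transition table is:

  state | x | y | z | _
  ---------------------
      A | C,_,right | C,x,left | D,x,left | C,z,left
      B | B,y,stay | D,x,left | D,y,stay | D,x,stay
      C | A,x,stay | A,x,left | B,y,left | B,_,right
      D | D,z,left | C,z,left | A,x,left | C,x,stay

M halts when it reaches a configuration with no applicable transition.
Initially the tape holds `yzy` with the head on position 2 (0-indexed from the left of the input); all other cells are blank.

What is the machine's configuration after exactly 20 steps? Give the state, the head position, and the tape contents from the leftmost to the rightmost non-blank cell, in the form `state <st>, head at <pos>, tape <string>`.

A | _yz[y]   read y → write x, move left, go to C
C | _y[z]x   read z → write y, move left, go to B
B | _[y]yx   read y → write x, move left, go to D
D | [_]xyx   read _ → write x, move stay, go to C
C | [x]xyx   read x → write x, move stay, go to A
A | [x]xyx   read x → write _, move right, go to C
C | _[x]yx   read x → write x, move stay, go to A
A | _[x]yx   read x → write _, move right, go to C
C | __[y]x   read y → write x, move left, go to A
A | _[_]xx   read _ → write z, move left, go to C
C | [_]zxx   read _ → write _, move right, go to B
B | _[z]xx   read z → write y, move stay, go to D
D | _[y]xx   read y → write z, move left, go to C
C | [_]zxx   read _ → write _, move right, go to B
B | _[z]xx   read z → write y, move stay, go to D
D | _[y]xx   read y → write z, move left, go to C
C | [_]zxx   read _ → write _, move right, go to B
B | _[z]xx   read z → write y, move stay, go to D
D | _[y]xx   read y → write z, move left, go to C
C | [_]zxx   read _ → write _, move right, go to B
B | _[z]xx
After 20 steps: state B, head at 0, tape zxx.

state B, head at 0, tape zxx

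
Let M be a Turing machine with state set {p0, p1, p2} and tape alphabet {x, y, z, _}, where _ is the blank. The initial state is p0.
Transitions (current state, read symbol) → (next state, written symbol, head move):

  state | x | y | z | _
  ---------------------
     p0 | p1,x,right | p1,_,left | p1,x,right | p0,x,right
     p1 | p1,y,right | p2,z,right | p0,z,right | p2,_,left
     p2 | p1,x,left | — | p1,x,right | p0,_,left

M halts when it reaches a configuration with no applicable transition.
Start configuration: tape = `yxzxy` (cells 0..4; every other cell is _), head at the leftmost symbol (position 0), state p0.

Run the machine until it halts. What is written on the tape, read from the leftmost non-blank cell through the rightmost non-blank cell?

xxxxxzyy

p0 | ___[y]xzxy_   read y → write _, move left, go to p1
p1 | __[_]_xzxy_   read _ → write _, move left, go to p2
p2 | _[_]__xzxy_   read _ → write _, move left, go to p0
p0 | [_]___xzxy_   read _ → write x, move right, go to p0
p0 | x[_]__xzxy_   read _ → write x, move right, go to p0
p0 | xx[_]_xzxy_   read _ → write x, move right, go to p0
p0 | xxx[_]xzxy_   read _ → write x, move right, go to p0
p0 | xxxx[x]zxy_   read x → write x, move right, go to p1
p1 | xxxxx[z]xy_   read z → write z, move right, go to p0
p0 | xxxxxz[x]y_   read x → write x, move right, go to p1
p1 | xxxxxzx[y]_   read y → write z, move right, go to p2
p2 | xxxxxzxz[_]   read _ → write _, move left, go to p0
p0 | xxxxxzx[z]_   read z → write x, move right, go to p1
p1 | xxxxxzxx[_]   read _ → write _, move left, go to p2
p2 | xxxxxzx[x]_   read x → write x, move left, go to p1
p1 | xxxxxz[x]x_   read x → write y, move right, go to p1
p1 | xxxxxzy[x]_   read x → write y, move right, go to p1
p1 | xxxxxzyy[_]   read _ → write _, move left, go to p2
p2 | xxxxxzy[y]_
The non-blank tape span at halt is xxxxxzyy.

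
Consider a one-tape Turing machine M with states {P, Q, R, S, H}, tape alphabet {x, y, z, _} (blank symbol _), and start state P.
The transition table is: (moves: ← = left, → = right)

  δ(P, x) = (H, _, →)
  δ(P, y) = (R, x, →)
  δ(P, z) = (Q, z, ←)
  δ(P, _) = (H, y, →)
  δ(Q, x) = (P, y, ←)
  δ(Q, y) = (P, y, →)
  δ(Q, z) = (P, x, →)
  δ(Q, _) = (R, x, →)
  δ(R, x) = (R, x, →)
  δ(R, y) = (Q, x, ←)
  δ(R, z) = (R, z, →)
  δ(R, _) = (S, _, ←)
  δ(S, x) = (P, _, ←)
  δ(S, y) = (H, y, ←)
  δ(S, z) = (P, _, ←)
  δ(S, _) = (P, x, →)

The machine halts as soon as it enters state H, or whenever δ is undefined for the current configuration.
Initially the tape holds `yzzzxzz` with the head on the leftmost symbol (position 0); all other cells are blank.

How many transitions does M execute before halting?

18

P | _[y]zzzxzz_   read y → write x, move →, go to R
R | _x[z]zzxzz_   read z → write z, move →, go to R
R | _xz[z]zxzz_   read z → write z, move →, go to R
R | _xzz[z]xzz_   read z → write z, move →, go to R
R | _xzzz[x]zz_   read x → write x, move →, go to R
R | _xzzzx[z]z_   read z → write z, move →, go to R
R | _xzzzxz[z]_   read z → write z, move →, go to R
R | _xzzzxzz[_]   read _ → write _, move ←, go to S
S | _xzzzxz[z]_   read z → write _, move ←, go to P
P | _xzzzx[z]__   read z → write z, move ←, go to Q
Q | _xzzz[x]z__   read x → write y, move ←, go to P
P | _xzz[z]yz__   read z → write z, move ←, go to Q
Q | _xz[z]zyz__   read z → write x, move →, go to P
P | _xzx[z]yz__   read z → write z, move ←, go to Q
Q | _xz[x]zyz__   read x → write y, move ←, go to P
P | _x[z]yzyz__   read z → write z, move ←, go to Q
Q | _[x]zyzyz__   read x → write y, move ←, go to P
P | [_]yzyzyz__   read _ → write y, move →, go to H
H | y[y]zyzyz__
M halts after 18 transitions.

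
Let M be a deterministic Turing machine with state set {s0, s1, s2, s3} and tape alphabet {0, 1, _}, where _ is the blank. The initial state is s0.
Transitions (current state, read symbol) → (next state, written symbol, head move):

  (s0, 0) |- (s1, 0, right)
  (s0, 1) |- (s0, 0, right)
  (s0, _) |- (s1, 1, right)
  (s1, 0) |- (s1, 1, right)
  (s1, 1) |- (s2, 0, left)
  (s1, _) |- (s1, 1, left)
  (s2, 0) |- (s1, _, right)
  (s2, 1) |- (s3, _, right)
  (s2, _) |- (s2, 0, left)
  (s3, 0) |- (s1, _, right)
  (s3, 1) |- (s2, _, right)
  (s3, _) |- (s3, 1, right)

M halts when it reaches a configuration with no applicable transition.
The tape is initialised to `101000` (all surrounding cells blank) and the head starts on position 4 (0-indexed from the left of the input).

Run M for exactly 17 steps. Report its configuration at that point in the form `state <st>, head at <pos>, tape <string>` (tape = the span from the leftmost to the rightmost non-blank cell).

state=s0 head=4 tape=1010[0]0__   (s0,0)→(s1,0,right)
state=s1 head=5 tape=10100[0]__   (s1,0)→(s1,1,right)
state=s1 head=6 tape=101001[_]_   (s1,_)→(s1,1,left)
state=s1 head=5 tape=10100[1]1_   (s1,1)→(s2,0,left)
state=s2 head=4 tape=1010[0]01_   (s2,0)→(s1,_,right)
state=s1 head=5 tape=1010_[0]1_   (s1,0)→(s1,1,right)
state=s1 head=6 tape=1010_1[1]_   (s1,1)→(s2,0,left)
state=s2 head=5 tape=1010_[1]0_   (s2,1)→(s3,_,right)
state=s3 head=6 tape=1010__[0]_   (s3,0)→(s1,_,right)
state=s1 head=7 tape=1010___[_]   (s1,_)→(s1,1,left)
state=s1 head=6 tape=1010__[_]1   (s1,_)→(s1,1,left)
state=s1 head=5 tape=1010_[_]11   (s1,_)→(s1,1,left)
state=s1 head=4 tape=1010[_]111   (s1,_)→(s1,1,left)
state=s1 head=3 tape=101[0]1111   (s1,0)→(s1,1,right)
state=s1 head=4 tape=1011[1]111   (s1,1)→(s2,0,left)
state=s2 head=3 tape=101[1]0111   (s2,1)→(s3,_,right)
state=s3 head=4 tape=101_[0]111   (s3,0)→(s1,_,right)
state=s1 head=5 tape=101__[1]11
After 17 steps: state s1, head at 5, tape 101__111.

state s1, head at 5, tape 101__111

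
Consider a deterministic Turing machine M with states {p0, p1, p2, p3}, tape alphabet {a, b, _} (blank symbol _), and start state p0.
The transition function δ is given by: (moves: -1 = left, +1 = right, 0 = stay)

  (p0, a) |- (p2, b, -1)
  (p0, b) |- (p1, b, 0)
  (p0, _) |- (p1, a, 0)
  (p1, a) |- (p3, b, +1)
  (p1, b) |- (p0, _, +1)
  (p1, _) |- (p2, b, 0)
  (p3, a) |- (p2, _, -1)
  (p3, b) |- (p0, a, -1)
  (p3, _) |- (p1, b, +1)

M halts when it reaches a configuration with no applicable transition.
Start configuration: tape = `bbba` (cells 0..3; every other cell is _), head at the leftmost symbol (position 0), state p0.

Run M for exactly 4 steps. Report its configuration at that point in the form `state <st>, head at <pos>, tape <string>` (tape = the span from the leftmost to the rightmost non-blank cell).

state=p0 head=0 tape=[b]bba   (p0,b)→(p1,b,0)
state=p1 head=0 tape=[b]bba   (p1,b)→(p0,_,+1)
state=p0 head=1 tape=_[b]ba   (p0,b)→(p1,b,0)
state=p1 head=1 tape=_[b]ba   (p1,b)→(p0,_,+1)
state=p0 head=2 tape=__[b]a
After 4 steps: state p0, head at 2, tape ba.

state p0, head at 2, tape ba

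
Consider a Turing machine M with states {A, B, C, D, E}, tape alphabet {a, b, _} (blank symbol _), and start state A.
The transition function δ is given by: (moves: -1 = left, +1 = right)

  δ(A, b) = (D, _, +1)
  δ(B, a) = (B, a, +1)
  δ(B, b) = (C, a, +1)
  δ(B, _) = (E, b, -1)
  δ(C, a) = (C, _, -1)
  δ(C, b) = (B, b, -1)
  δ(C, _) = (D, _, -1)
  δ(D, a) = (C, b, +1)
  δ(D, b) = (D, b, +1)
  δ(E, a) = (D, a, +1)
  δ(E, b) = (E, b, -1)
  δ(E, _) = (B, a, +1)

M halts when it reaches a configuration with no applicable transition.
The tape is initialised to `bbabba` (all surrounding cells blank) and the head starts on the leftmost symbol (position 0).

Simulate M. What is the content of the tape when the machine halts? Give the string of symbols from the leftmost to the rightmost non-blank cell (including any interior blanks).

state=A head=0 tape=_[b]babba   (A,b)→(D,_,+1)
state=D head=1 tape=__[b]abba   (D,b)→(D,b,+1)
state=D head=2 tape=__b[a]bba   (D,a)→(C,b,+1)
state=C head=3 tape=__bb[b]ba   (C,b)→(B,b,-1)
state=B head=2 tape=__b[b]bba   (B,b)→(C,a,+1)
state=C head=3 tape=__ba[b]ba   (C,b)→(B,b,-1)
state=B head=2 tape=__b[a]bba   (B,a)→(B,a,+1)
state=B head=3 tape=__ba[b]ba   (B,b)→(C,a,+1)
state=C head=4 tape=__baa[b]a   (C,b)→(B,b,-1)
state=B head=3 tape=__ba[a]ba   (B,a)→(B,a,+1)
state=B head=4 tape=__baa[b]a   (B,b)→(C,a,+1)
state=C head=5 tape=__baaa[a]   (C,a)→(C,_,-1)
state=C head=4 tape=__baa[a]_   (C,a)→(C,_,-1)
state=C head=3 tape=__ba[a]__   (C,a)→(C,_,-1)
state=C head=2 tape=__b[a]___   (C,a)→(C,_,-1)
state=C head=1 tape=__[b]____   (C,b)→(B,b,-1)
state=B head=0 tape=_[_]b____   (B,_)→(E,b,-1)
state=E head=-1 tape=[_]bb____   (E,_)→(B,a,+1)
state=B head=0 tape=a[b]b____   (B,b)→(C,a,+1)
state=C head=1 tape=aa[b]____   (C,b)→(B,b,-1)
state=B head=0 tape=a[a]b____   (B,a)→(B,a,+1)
state=B head=1 tape=aa[b]____   (B,b)→(C,a,+1)
state=C head=2 tape=aaa[_]___   (C,_)→(D,_,-1)
state=D head=1 tape=aa[a]____   (D,a)→(C,b,+1)
state=C head=2 tape=aab[_]___   (C,_)→(D,_,-1)
state=D head=1 tape=aa[b]____   (D,b)→(D,b,+1)
state=D head=2 tape=aab[_]___
The non-blank tape span at halt is aab.

aab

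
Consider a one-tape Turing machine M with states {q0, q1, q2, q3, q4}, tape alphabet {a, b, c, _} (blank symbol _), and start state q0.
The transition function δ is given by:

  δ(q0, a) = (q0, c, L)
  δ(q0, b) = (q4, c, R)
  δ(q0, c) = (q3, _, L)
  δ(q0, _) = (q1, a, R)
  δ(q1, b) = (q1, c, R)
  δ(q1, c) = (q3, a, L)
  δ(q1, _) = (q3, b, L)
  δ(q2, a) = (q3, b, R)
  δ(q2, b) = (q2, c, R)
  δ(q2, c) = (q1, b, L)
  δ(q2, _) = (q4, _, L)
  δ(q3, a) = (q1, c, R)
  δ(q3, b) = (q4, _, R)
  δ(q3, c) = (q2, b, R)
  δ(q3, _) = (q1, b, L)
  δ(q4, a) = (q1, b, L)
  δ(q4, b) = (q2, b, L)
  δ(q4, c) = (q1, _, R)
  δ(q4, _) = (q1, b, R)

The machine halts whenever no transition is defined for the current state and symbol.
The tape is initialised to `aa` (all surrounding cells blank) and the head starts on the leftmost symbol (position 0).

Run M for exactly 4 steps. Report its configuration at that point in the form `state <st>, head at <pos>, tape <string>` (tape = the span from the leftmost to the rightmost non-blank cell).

state q1, head at 0, tape caa

q0 | _[a]a   read a → write c, move L, go to q0
q0 | [_]ca   read _ → write a, move R, go to q1
q1 | a[c]a   read c → write a, move L, go to q3
q3 | [a]aa   read a → write c, move R, go to q1
q1 | c[a]a
After 4 steps: state q1, head at 0, tape caa.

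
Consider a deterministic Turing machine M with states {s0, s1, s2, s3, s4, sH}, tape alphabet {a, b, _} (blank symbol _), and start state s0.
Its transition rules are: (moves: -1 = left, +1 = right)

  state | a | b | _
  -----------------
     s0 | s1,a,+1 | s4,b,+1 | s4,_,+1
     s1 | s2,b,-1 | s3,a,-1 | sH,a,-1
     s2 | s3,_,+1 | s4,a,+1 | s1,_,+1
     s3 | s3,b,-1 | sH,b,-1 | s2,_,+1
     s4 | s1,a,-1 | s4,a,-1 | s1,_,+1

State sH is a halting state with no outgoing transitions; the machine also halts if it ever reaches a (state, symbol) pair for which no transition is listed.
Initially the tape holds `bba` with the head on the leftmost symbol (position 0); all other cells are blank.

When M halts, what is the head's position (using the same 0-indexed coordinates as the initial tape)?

s0 | _[b]ba__   read b → write b, move +1, go to s4
s4 | _b[b]a__   read b → write a, move -1, go to s4
s4 | _[b]aa__   read b → write a, move -1, go to s4
s4 | [_]aaa__   read _ → write _, move +1, go to s1
s1 | _[a]aa__   read a → write b, move -1, go to s2
s2 | [_]baa__   read _ → write _, move +1, go to s1
s1 | _[b]aa__   read b → write a, move -1, go to s3
s3 | [_]aaa__   read _ → write _, move +1, go to s2
s2 | _[a]aa__   read a → write _, move +1, go to s3
s3 | __[a]a__   read a → write b, move -1, go to s3
s3 | _[_]ba__   read _ → write _, move +1, go to s2
s2 | __[b]a__   read b → write a, move +1, go to s4
s4 | __a[a]__   read a → write a, move -1, go to s1
s1 | __[a]a__   read a → write b, move -1, go to s2
s2 | _[_]ba__   read _ → write _, move +1, go to s1
s1 | __[b]a__   read b → write a, move -1, go to s3
s3 | _[_]aa__   read _ → write _, move +1, go to s2
s2 | __[a]a__   read a → write _, move +1, go to s3
s3 | ___[a]__   read a → write b, move -1, go to s3
s3 | __[_]b__   read _ → write _, move +1, go to s2
s2 | ___[b]__   read b → write a, move +1, go to s4
s4 | ___a[_]_   read _ → write _, move +1, go to s1
s1 | ___a_[_]   read _ → write a, move -1, go to sH
sH | ___a[_]a
At halt the head is at cell 3.

3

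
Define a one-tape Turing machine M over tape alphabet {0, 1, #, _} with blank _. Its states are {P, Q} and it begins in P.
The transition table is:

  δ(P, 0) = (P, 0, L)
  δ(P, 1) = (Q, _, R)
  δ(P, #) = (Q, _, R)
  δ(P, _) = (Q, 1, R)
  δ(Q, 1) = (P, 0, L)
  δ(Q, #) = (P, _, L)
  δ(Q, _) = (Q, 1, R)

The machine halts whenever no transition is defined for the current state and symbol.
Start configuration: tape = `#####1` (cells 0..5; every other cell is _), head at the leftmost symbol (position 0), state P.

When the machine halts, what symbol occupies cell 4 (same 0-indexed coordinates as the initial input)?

_

P | [#]####1   read # → write _, move R, go to Q
Q | _[#]###1   read # → write _, move L, go to P
P | [_]_###1   read _ → write 1, move R, go to Q
Q | 1[_]###1   read _ → write 1, move R, go to Q
Q | 11[#]##1   read # → write _, move L, go to P
P | 1[1]_##1   read 1 → write _, move R, go to Q
Q | 1_[_]##1   read _ → write 1, move R, go to Q
Q | 1_1[#]#1   read # → write _, move L, go to P
P | 1_[1]_#1   read 1 → write _, move R, go to Q
Q | 1__[_]#1   read _ → write 1, move R, go to Q
Q | 1__1[#]1   read # → write _, move L, go to P
P | 1__[1]_1   read 1 → write _, move R, go to Q
Q | 1___[_]1   read _ → write 1, move R, go to Q
Q | 1___1[1]   read 1 → write 0, move L, go to P
P | 1___[1]0   read 1 → write _, move R, go to Q
Q | 1____[0]
Cell 4 holds _ when M halts.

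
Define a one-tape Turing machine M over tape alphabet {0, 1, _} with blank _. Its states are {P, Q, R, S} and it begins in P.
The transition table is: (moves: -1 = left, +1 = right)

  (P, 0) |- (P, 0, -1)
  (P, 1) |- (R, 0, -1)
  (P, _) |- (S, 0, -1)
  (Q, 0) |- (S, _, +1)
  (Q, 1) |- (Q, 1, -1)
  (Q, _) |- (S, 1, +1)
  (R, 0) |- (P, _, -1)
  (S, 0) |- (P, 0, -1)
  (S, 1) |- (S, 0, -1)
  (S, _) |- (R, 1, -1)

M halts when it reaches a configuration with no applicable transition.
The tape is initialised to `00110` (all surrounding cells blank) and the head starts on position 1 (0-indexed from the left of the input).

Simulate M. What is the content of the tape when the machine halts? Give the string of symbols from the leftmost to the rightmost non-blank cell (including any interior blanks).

1000110

P | ___0[0]110   read 0 → write 0, move -1, go to P
P | ___[0]0110   read 0 → write 0, move -1, go to P
P | __[_]00110   read _ → write 0, move -1, go to S
S | _[_]000110   read _ → write 1, move -1, go to R
R | [_]1000110
The non-blank tape span at halt is 1000110.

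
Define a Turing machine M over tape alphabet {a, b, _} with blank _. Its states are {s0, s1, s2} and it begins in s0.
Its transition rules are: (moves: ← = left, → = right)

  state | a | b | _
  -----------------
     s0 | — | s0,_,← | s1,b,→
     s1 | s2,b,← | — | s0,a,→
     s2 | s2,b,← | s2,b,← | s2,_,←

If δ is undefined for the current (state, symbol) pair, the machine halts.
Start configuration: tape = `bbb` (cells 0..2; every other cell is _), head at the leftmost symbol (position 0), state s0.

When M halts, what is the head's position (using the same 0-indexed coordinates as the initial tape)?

s0 | _[b]bb   read b → write _, move ←, go to s0
s0 | [_]_bb   read _ → write b, move →, go to s1
s1 | b[_]bb   read _ → write a, move →, go to s0
s0 | ba[b]b   read b → write _, move ←, go to s0
s0 | b[a]_b
At halt the head is at cell 0.

0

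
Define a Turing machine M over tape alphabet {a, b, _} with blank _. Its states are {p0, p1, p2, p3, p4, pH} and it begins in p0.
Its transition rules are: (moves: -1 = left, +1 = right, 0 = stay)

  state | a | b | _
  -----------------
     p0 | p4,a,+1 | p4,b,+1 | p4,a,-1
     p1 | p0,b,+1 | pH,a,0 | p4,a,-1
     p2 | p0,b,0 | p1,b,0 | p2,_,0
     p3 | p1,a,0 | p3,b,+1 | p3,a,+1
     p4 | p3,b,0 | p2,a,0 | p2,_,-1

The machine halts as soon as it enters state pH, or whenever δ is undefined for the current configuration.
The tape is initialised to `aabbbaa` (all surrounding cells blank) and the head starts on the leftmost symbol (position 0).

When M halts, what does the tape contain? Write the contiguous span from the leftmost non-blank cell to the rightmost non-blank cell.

p0 | [a]abbbaa_   read a → write a, move +1, go to p4
p4 | a[a]bbbaa_   read a → write b, move 0, go to p3
p3 | a[b]bbbaa_   read b → write b, move +1, go to p3
p3 | ab[b]bbaa_   read b → write b, move +1, go to p3
p3 | abb[b]baa_   read b → write b, move +1, go to p3
p3 | abbb[b]aa_   read b → write b, move +1, go to p3
p3 | abbbb[a]a_   read a → write a, move 0, go to p1
p1 | abbbb[a]a_   read a → write b, move +1, go to p0
p0 | abbbbb[a]_   read a → write a, move +1, go to p4
p4 | abbbbba[_]   read _ → write _, move -1, go to p2
p2 | abbbbb[a]_   read a → write b, move 0, go to p0
p0 | abbbbb[b]_   read b → write b, move +1, go to p4
p4 | abbbbbb[_]   read _ → write _, move -1, go to p2
p2 | abbbbb[b]_   read b → write b, move 0, go to p1
p1 | abbbbb[b]_   read b → write a, move 0, go to pH
pH | abbbbb[a]_
The non-blank tape span at halt is abbbbba.

abbbbba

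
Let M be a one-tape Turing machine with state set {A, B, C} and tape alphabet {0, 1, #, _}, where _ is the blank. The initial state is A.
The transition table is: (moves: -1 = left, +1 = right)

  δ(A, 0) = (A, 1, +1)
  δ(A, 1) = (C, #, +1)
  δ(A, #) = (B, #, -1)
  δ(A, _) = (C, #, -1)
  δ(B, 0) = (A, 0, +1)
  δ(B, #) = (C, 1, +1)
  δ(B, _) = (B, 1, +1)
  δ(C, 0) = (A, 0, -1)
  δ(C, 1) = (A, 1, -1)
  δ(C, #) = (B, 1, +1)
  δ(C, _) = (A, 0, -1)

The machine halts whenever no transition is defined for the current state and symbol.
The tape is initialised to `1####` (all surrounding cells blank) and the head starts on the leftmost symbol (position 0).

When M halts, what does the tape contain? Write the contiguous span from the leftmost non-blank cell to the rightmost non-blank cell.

A | [1]####_   read 1 → write #, move +1, go to C
C | #[#]###_   read # → write 1, move +1, go to B
B | #1[#]##_   read # → write 1, move +1, go to C
C | #11[#]#_   read # → write 1, move +1, go to B
B | #111[#]_   read # → write 1, move +1, go to C
C | #1111[_]   read _ → write 0, move -1, go to A
A | #111[1]0   read 1 → write #, move +1, go to C
C | #111#[0]   read 0 → write 0, move -1, go to A
A | #111[#]0   read # → write #, move -1, go to B
B | #11[1]#0
The non-blank tape span at halt is #111#0.

#111#0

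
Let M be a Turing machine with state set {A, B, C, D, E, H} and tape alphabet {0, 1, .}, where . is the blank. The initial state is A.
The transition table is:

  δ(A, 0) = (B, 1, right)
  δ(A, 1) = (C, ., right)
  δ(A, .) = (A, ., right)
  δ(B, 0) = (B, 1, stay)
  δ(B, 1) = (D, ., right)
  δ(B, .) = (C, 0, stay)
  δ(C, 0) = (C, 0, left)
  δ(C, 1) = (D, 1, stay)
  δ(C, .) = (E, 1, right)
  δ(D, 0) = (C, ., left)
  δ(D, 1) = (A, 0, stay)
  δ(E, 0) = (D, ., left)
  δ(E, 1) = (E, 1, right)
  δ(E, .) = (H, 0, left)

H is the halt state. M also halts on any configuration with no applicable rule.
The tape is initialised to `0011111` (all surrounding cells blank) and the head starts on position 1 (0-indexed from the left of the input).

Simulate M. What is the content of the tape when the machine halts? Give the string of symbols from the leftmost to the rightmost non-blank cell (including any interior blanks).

01.1.1

state=A head=1 tape=0[0]11111.   (A,0)→(B,1,right)
state=B head=2 tape=01[1]1111.   (B,1)→(D,.,right)
state=D head=3 tape=01.[1]111.   (D,1)→(A,0,stay)
state=A head=3 tape=01.[0]111.   (A,0)→(B,1,right)
state=B head=4 tape=01.1[1]11.   (B,1)→(D,.,right)
state=D head=5 tape=01.1.[1]1.   (D,1)→(A,0,stay)
state=A head=5 tape=01.1.[0]1.   (A,0)→(B,1,right)
state=B head=6 tape=01.1.1[1].   (B,1)→(D,.,right)
state=D head=7 tape=01.1.1.[.]
The non-blank tape span at halt is 01.1.1.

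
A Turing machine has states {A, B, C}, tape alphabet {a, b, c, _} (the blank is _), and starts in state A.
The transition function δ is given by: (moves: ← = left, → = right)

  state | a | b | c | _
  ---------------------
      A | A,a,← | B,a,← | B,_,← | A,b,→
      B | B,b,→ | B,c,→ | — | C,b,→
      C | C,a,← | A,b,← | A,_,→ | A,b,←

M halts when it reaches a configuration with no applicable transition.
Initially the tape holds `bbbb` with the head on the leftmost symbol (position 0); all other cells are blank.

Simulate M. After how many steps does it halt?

state=A head=0 tape=__[b]bbb__   (A,b)→(B,a,←)
state=B head=-1 tape=_[_]abbb__   (B,_)→(C,b,→)
state=C head=0 tape=_b[a]bbb__   (C,a)→(C,a,←)
state=C head=-1 tape=_[b]abbb__   (C,b)→(A,b,←)
state=A head=-2 tape=[_]babbb__   (A,_)→(A,b,→)
state=A head=-1 tape=b[b]abbb__   (A,b)→(B,a,←)
state=B head=-2 tape=[b]aabbb__   (B,b)→(B,c,→)
state=B head=-1 tape=c[a]abbb__   (B,a)→(B,b,→)
state=B head=0 tape=cb[a]bbb__   (B,a)→(B,b,→)
state=B head=1 tape=cbb[b]bb__   (B,b)→(B,c,→)
state=B head=2 tape=cbbc[b]b__   (B,b)→(B,c,→)
state=B head=3 tape=cbbcc[b]__   (B,b)→(B,c,→)
state=B head=4 tape=cbbccc[_]_   (B,_)→(C,b,→)
state=C head=5 tape=cbbcccb[_]   (C,_)→(A,b,←)
state=A head=4 tape=cbbccc[b]b   (A,b)→(B,a,←)
state=B head=3 tape=cbbcc[c]ab
M halts after 15 transitions.

15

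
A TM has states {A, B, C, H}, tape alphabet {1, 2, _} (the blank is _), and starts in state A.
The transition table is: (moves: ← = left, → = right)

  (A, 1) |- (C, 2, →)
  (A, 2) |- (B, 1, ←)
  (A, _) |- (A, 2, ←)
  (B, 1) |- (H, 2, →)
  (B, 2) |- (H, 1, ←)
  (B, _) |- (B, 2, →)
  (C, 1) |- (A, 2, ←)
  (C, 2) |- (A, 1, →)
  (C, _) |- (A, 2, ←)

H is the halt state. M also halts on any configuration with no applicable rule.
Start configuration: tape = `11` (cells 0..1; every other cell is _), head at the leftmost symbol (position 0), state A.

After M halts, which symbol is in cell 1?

2

state=A head=0 tape=_[1]1   (A,1)→(C,2,→)
state=C head=1 tape=_2[1]   (C,1)→(A,2,←)
state=A head=0 tape=_[2]2   (A,2)→(B,1,←)
state=B head=-1 tape=[_]12   (B,_)→(B,2,→)
state=B head=0 tape=2[1]2   (B,1)→(H,2,→)
state=H head=1 tape=22[2]
Cell 1 holds 2 when M halts.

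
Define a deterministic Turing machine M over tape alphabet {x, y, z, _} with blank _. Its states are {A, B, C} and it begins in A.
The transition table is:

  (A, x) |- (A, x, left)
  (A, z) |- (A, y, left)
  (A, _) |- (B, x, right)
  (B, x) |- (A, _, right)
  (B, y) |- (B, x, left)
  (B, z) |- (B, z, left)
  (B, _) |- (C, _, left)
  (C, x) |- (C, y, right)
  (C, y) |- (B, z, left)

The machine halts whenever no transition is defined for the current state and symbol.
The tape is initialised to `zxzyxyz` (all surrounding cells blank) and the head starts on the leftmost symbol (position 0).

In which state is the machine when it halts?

A

A | _[z]xzyxyz   read z → write y, move left, go to A
A | [_]yxzyxyz   read _ → write x, move right, go to B
B | x[y]xzyxyz   read y → write x, move left, go to B
B | [x]xxzyxyz   read x → write _, move right, go to A
A | _[x]xzyxyz   read x → write x, move left, go to A
A | [_]xxzyxyz   read _ → write x, move right, go to B
B | x[x]xzyxyz   read x → write _, move right, go to A
A | x_[x]zyxyz   read x → write x, move left, go to A
A | x[_]xzyxyz   read _ → write x, move right, go to B
B | xx[x]zyxyz   read x → write _, move right, go to A
A | xx_[z]yxyz   read z → write y, move left, go to A
A | xx[_]yyxyz   read _ → write x, move right, go to B
B | xxx[y]yxyz   read y → write x, move left, go to B
B | xx[x]xyxyz   read x → write _, move right, go to A
A | xx_[x]yxyz   read x → write x, move left, go to A
A | xx[_]xyxyz   read _ → write x, move right, go to B
B | xxx[x]yxyz   read x → write _, move right, go to A
A | xxx_[y]xyz
No transition is defined for (A, y); M halts in state A.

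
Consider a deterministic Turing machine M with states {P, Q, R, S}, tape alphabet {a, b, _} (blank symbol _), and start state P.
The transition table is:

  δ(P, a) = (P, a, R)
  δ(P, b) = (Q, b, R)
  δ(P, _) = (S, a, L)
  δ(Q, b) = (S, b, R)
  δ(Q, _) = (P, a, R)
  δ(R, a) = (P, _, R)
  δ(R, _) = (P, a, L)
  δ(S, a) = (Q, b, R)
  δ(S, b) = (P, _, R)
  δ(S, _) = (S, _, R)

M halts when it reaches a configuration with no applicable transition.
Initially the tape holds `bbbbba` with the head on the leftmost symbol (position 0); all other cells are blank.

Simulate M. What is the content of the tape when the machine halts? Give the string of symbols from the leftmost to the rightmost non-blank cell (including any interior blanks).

bb_bbbba

state=P head=0 tape=[b]bbbba__   (P,b)→(Q,b,R)
state=Q head=1 tape=b[b]bbba__   (Q,b)→(S,b,R)
state=S head=2 tape=bb[b]bba__   (S,b)→(P,_,R)
state=P head=3 tape=bb_[b]ba__   (P,b)→(Q,b,R)
state=Q head=4 tape=bb_b[b]a__   (Q,b)→(S,b,R)
state=S head=5 tape=bb_bb[a]__   (S,a)→(Q,b,R)
state=Q head=6 tape=bb_bbb[_]_   (Q,_)→(P,a,R)
state=P head=7 tape=bb_bbba[_]   (P,_)→(S,a,L)
state=S head=6 tape=bb_bbb[a]a   (S,a)→(Q,b,R)
state=Q head=7 tape=bb_bbbb[a]
The non-blank tape span at halt is bb_bbbba.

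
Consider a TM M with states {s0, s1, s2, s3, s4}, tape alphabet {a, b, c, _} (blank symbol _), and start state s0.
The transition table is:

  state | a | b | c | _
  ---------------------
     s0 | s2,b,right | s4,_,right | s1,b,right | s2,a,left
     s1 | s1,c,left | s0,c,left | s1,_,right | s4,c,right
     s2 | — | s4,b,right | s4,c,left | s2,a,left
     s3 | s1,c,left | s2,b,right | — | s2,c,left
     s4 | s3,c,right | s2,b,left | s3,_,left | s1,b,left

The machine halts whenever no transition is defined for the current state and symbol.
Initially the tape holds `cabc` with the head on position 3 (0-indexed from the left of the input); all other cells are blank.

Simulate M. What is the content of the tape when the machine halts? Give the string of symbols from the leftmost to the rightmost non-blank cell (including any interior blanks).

cabbcc

state=s0 head=3 tape=cab[c]__   (s0,c)→(s1,b,right)
state=s1 head=4 tape=cabb[_]_   (s1,_)→(s4,c,right)
state=s4 head=5 tape=cabbc[_]   (s4,_)→(s1,b,left)
state=s1 head=4 tape=cabb[c]b   (s1,c)→(s1,_,right)
state=s1 head=5 tape=cabb_[b]   (s1,b)→(s0,c,left)
state=s0 head=4 tape=cabb[_]c   (s0,_)→(s2,a,left)
state=s2 head=3 tape=cab[b]ac   (s2,b)→(s4,b,right)
state=s4 head=4 tape=cabb[a]c   (s4,a)→(s3,c,right)
state=s3 head=5 tape=cabbc[c]
The non-blank tape span at halt is cabbcc.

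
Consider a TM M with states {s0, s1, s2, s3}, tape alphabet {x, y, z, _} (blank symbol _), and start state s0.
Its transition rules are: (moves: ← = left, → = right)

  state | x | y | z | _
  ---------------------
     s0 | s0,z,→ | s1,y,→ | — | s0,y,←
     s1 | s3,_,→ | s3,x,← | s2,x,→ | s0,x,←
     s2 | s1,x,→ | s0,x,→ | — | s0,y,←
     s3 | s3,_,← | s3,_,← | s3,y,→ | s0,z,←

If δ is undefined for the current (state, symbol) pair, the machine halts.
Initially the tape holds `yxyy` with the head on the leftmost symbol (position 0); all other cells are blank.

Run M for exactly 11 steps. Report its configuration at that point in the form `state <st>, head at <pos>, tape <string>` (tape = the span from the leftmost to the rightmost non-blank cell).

state s3, head at 1, tape yz_x

s0 | [y]xyy   read y → write y, move →, go to s1
s1 | y[x]yy   read x → write _, move →, go to s3
s3 | y_[y]y   read y → write _, move ←, go to s3
s3 | y[_]_y   read _ → write z, move ←, go to s0
s0 | [y]z_y   read y → write y, move →, go to s1
s1 | y[z]_y   read z → write x, move →, go to s2
s2 | yx[_]y   read _ → write y, move ←, go to s0
s0 | y[x]yy   read x → write z, move →, go to s0
s0 | yz[y]y   read y → write y, move →, go to s1
s1 | yzy[y]   read y → write x, move ←, go to s3
s3 | yz[y]x   read y → write _, move ←, go to s3
s3 | y[z]_x
After 11 steps: state s3, head at 1, tape yz_x.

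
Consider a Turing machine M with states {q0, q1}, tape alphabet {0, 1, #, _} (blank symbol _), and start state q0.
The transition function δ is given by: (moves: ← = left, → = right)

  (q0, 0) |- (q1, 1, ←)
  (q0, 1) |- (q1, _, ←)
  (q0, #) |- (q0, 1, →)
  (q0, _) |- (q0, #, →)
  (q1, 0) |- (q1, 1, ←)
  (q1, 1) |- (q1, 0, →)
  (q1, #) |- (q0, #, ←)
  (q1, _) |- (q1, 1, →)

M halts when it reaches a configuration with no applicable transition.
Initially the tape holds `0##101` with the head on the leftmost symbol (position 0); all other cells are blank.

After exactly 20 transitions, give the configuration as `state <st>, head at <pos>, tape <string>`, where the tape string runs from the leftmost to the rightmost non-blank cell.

state q0, head at 0, tape 000##101

q0 | __[0]##101   read 0 → write 1, move ←, go to q1
q1 | _[_]1##101   read _ → write 1, move →, go to q1
q1 | _1[1]##101   read 1 → write 0, move →, go to q1
q1 | _10[#]#101   read # → write #, move ←, go to q0
q0 | _1[0]##101   read 0 → write 1, move ←, go to q1
q1 | _[1]1##101   read 1 → write 0, move →, go to q1
q1 | _0[1]##101   read 1 → write 0, move →, go to q1
q1 | _00[#]#101   read # → write #, move ←, go to q0
q0 | _0[0]##101   read 0 → write 1, move ←, go to q1
q1 | _[0]1##101   read 0 → write 1, move ←, go to q1
q1 | [_]11##101   read _ → write 1, move →, go to q1
q1 | 1[1]1##101   read 1 → write 0, move →, go to q1
q1 | 10[1]##101   read 1 → write 0, move →, go to q1
q1 | 100[#]#101   read # → write #, move ←, go to q0
q0 | 10[0]##101   read 0 → write 1, move ←, go to q1
q1 | 1[0]1##101   read 0 → write 1, move ←, go to q1
q1 | [1]11##101   read 1 → write 0, move →, go to q1
q1 | 0[1]1##101   read 1 → write 0, move →, go to q1
q1 | 00[1]##101   read 1 → write 0, move →, go to q1
q1 | 000[#]#101   read # → write #, move ←, go to q0
q0 | 00[0]##101
After 20 steps: state q0, head at 0, tape 000##101.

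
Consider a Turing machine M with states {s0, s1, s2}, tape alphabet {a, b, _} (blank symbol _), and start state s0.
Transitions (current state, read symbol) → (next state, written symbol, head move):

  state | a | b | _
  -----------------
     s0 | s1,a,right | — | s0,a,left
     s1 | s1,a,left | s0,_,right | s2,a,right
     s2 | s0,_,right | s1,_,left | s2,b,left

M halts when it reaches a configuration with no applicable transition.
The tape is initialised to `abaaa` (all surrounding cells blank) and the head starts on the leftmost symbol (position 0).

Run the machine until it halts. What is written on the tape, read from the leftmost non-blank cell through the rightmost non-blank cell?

aaa_a_b

state=s0 head=0 tape=[a]baaa__   (s0,a)→(s1,a,right)
state=s1 head=1 tape=a[b]aaa__   (s1,b)→(s0,_,right)
state=s0 head=2 tape=a_[a]aa__   (s0,a)→(s1,a,right)
state=s1 head=3 tape=a_a[a]a__   (s1,a)→(s1,a,left)
state=s1 head=2 tape=a_[a]aa__   (s1,a)→(s1,a,left)
state=s1 head=1 tape=a[_]aaa__   (s1,_)→(s2,a,right)
state=s2 head=2 tape=aa[a]aa__   (s2,a)→(s0,_,right)
state=s0 head=3 tape=aa_[a]a__   (s0,a)→(s1,a,right)
state=s1 head=4 tape=aa_a[a]__   (s1,a)→(s1,a,left)
state=s1 head=3 tape=aa_[a]a__   (s1,a)→(s1,a,left)
state=s1 head=2 tape=aa[_]aa__   (s1,_)→(s2,a,right)
state=s2 head=3 tape=aaa[a]a__   (s2,a)→(s0,_,right)
state=s0 head=4 tape=aaa_[a]__   (s0,a)→(s1,a,right)
state=s1 head=5 tape=aaa_a[_]_   (s1,_)→(s2,a,right)
state=s2 head=6 tape=aaa_aa[_]   (s2,_)→(s2,b,left)
state=s2 head=5 tape=aaa_a[a]b   (s2,a)→(s0,_,right)
state=s0 head=6 tape=aaa_a_[b]
The non-blank tape span at halt is aaa_a_b.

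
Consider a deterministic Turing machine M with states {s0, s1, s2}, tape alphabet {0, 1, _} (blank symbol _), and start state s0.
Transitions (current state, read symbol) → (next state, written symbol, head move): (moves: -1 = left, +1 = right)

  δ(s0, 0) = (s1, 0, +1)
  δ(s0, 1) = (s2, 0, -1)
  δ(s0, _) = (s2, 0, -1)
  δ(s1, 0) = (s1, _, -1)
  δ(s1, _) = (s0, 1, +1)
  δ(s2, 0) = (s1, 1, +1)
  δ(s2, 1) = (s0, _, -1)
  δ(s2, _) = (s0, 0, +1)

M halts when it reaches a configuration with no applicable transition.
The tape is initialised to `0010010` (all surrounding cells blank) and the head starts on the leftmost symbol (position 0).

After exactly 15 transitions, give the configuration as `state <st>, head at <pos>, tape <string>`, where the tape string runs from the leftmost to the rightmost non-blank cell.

state s1, head at 1, tape 0010_00010

state=s0 head=0 tape=___[0]010010   (s0,0)→(s1,0,+1)
state=s1 head=1 tape=___0[0]10010   (s1,0)→(s1,_,-1)
state=s1 head=0 tape=___[0]_10010   (s1,0)→(s1,_,-1)
state=s1 head=-1 tape=__[_]__10010   (s1,_)→(s0,1,+1)
state=s0 head=0 tape=__1[_]_10010   (s0,_)→(s2,0,-1)
state=s2 head=-1 tape=__[1]0_10010   (s2,1)→(s0,_,-1)
state=s0 head=-2 tape=_[_]_0_10010   (s0,_)→(s2,0,-1)
state=s2 head=-3 tape=[_]0_0_10010   (s2,_)→(s0,0,+1)
state=s0 head=-2 tape=0[0]_0_10010   (s0,0)→(s1,0,+1)
state=s1 head=-1 tape=00[_]0_10010   (s1,_)→(s0,1,+1)
state=s0 head=0 tape=001[0]_10010   (s0,0)→(s1,0,+1)
state=s1 head=1 tape=0010[_]10010   (s1,_)→(s0,1,+1)
state=s0 head=2 tape=00101[1]0010   (s0,1)→(s2,0,-1)
state=s2 head=1 tape=0010[1]00010   (s2,1)→(s0,_,-1)
state=s0 head=0 tape=001[0]_00010   (s0,0)→(s1,0,+1)
state=s1 head=1 tape=0010[_]00010
After 15 steps: state s1, head at 1, tape 0010_00010.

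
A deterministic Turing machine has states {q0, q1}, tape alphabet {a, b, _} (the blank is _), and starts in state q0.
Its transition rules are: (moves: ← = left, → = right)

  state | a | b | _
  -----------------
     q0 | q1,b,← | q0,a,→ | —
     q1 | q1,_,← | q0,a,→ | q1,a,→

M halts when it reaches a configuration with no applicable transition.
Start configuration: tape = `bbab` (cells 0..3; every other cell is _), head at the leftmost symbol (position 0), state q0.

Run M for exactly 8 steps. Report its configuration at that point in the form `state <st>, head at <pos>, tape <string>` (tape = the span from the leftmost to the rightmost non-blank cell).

state q1, head at 2, tape aaabb

q0 | _[b]bab   read b → write a, move →, go to q0
q0 | _a[b]ab   read b → write a, move →, go to q0
q0 | _aa[a]b   read a → write b, move ←, go to q1
q1 | _a[a]bb   read a → write _, move ←, go to q1
q1 | _[a]_bb   read a → write _, move ←, go to q1
q1 | [_]__bb   read _ → write a, move →, go to q1
q1 | a[_]_bb   read _ → write a, move →, go to q1
q1 | aa[_]bb   read _ → write a, move →, go to q1
q1 | aaa[b]b
After 8 steps: state q1, head at 2, tape aaabb.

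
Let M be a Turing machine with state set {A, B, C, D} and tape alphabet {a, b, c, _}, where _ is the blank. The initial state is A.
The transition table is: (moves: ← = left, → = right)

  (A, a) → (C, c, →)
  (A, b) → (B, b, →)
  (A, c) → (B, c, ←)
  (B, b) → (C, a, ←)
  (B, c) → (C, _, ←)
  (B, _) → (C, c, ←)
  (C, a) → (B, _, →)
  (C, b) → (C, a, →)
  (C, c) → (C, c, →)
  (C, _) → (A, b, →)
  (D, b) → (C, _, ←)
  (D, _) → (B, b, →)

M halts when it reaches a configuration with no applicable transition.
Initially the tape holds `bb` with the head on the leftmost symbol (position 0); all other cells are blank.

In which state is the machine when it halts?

A | [b]b_   read b → write b, move →, go to B
B | b[b]_   read b → write a, move ←, go to C
C | [b]a_   read b → write a, move →, go to C
C | a[a]_   read a → write _, move →, go to B
B | a_[_]   read _ → write c, move ←, go to C
C | a[_]c   read _ → write b, move →, go to A
A | ab[c]   read c → write c, move ←, go to B
B | a[b]c   read b → write a, move ←, go to C
C | [a]ac   read a → write _, move →, go to B
B | _[a]c
No transition is defined for (B, a); M halts in state B.

B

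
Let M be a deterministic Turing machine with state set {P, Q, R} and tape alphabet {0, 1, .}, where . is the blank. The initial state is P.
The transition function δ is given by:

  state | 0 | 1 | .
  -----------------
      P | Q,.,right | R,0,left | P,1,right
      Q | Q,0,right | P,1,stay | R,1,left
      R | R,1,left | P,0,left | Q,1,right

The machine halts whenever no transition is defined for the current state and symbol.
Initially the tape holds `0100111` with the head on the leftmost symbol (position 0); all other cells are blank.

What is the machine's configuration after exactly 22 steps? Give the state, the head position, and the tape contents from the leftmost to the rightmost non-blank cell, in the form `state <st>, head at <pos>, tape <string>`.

P | .[0]100111   read 0 → write ., move right, go to Q
Q | ..[1]00111   read 1 → write 1, move stay, go to P
P | ..[1]00111   read 1 → write 0, move left, go to R
R | .[.]000111   read . → write 1, move right, go to Q
Q | .1[0]00111   read 0 → write 0, move right, go to Q
Q | .10[0]0111   read 0 → write 0, move right, go to Q
Q | .100[0]111   read 0 → write 0, move right, go to Q
Q | .1000[1]11   read 1 → write 1, move stay, go to P
P | .1000[1]11   read 1 → write 0, move left, go to R
R | .100[0]011   read 0 → write 1, move left, go to R
R | .10[0]1011   read 0 → write 1, move left, go to R
R | .1[0]11011   read 0 → write 1, move left, go to R
R | .[1]111011   read 1 → write 0, move left, go to P
P | [.]0111011   read . → write 1, move right, go to P
P | 1[0]111011   read 0 → write ., move right, go to Q
Q | 1.[1]11011   read 1 → write 1, move stay, go to P
P | 1.[1]11011   read 1 → write 0, move left, go to R
R | 1[.]011011   read . → write 1, move right, go to Q
Q | 11[0]11011   read 0 → write 0, move right, go to Q
Q | 110[1]1011   read 1 → write 1, move stay, go to P
P | 110[1]1011   read 1 → write 0, move left, go to R
R | 11[0]01011   read 0 → write 1, move left, go to R
R | 1[1]101011
After 22 steps: state R, head at 0, tape 11101011.

state R, head at 0, tape 11101011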